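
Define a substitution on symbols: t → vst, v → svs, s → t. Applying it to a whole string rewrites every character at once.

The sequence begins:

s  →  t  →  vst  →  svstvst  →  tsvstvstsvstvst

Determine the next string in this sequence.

Rewriting the 15 symbols of tsvstvstsvstvst one by one yields vst t svs t vst svs t vst t svs t vst svs t vst; concatenated:

vsttsvstvstsvstvsttsvstvstsvstvst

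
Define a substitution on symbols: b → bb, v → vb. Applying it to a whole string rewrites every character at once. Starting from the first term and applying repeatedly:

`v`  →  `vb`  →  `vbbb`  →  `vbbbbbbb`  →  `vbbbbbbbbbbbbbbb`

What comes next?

φ(vbbbbbbbbbbbbbbb) expands symbol-by-symbol to vb bb bb bb bb bb bb bb bb bb bb bb bb bb bb bb; joining the 16 pieces gives the next term.

vbbbbbbbbbbbbbbbbbbbbbbbbbbbbbbb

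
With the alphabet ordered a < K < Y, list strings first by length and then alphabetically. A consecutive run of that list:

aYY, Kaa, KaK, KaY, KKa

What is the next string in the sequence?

The successor of KKa increments the rightmost position that isn't already Y and resets every position after it to a.

KKK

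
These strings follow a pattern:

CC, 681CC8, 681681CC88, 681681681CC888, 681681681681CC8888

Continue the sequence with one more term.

681681681681681CC88888

s(k+1) = 681·s(k)·8, so each term gains 681 as a prefix and 8 as a suffix.
So the next term is 681·681681681681CC8888·8.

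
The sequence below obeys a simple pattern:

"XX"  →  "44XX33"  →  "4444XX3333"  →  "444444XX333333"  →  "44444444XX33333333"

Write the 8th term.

44444444444444XX33333333333333

Every step adds 44 to the front and 33 to the end of the previous string.
From 44444444XX33333333, 3 further steps: 44444444XX33333333 → 4444444444XX3333333333 → 444444444444XX333333333333 → (answer).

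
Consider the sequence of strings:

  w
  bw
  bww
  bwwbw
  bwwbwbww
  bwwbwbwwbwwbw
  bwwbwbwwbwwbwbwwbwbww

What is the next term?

This is a Fibonacci-style word recurrence s(k) = s(k−1)·s(k−2): e.g. bw·w = bww.
So term 8 is bwwbwbwwbwwbwbwwbwbww·bwwbwbwwbwwbw.

bwwbwbwwbwwbwbwwbwbwwbwwbwbwwbwwbw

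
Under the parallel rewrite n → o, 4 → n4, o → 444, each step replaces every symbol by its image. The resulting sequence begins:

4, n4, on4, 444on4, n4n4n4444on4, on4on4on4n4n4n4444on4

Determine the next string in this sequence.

Applying the rule to each of the 21 symbols of on4on4on4n4n4n4444on4 gives the pieces 444 o n4 444 o n4 444 o n4 o n4 o n4 o n4 n4 n4 n4 444 o n4, which concatenate to the answer.

444on4444on4444on4on4on4on4n4n4n4444on4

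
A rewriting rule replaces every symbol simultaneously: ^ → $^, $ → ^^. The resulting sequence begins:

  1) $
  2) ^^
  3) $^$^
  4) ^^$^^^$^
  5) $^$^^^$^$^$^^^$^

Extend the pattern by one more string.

^^$^^^$^$^$^^^$^^^$^^^$^$^$^^^$^

Applying the rule to each of the 16 symbols of $^$^^^$^$^$^^^$^ gives the pieces ^^ $^ ^^ $^ $^ $^ ^^ $^ ^^ $^ ^^ $^ $^ $^ ^^ $^, which concatenate to the answer.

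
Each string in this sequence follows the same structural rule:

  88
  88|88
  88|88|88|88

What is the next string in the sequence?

88|88|88|88|88|88|88|88

Every step duplicates the string with '|' between the halves.
One more doubling of 88|88|88|88 gives the answer.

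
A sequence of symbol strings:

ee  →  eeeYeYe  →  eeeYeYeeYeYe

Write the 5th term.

Each term is the previous one with eYeYe appended.
From eeeYeYeeYeYe, 2 further steps: eeeYeYeeYeYe → eeeYeYeeYeYeeYeYe → (answer).

eeeYeYeeYeYeeYeYeeYeYe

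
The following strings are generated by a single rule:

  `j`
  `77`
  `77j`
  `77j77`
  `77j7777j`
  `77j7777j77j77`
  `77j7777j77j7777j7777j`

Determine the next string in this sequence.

77j7777j77j7777j7777j77j7777j77j77

Each term (from the third on) is the previous term followed by the one before it: term 3 = 77·j = 77j.
The next term joins 77j7777j77j7777j7777j and 77j7777j77j77.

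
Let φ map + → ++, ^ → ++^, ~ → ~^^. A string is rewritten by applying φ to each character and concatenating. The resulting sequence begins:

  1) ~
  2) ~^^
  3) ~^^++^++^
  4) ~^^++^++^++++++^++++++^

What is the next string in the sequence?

~^^++^++^++++++^++++++^++++++++++++++^++++++++++++++^

Applying the rule to each of the 23 symbols of ~^^++^++^++++++^++++++^ gives the pieces ~^^ ++^ ++^ ++ ++ ++^ ++ ++ ++^ ++ ++ ++ ++ ++ ++ ++^ ++ ++ ++ ++ ++ ++ ++^, which concatenate to the answer.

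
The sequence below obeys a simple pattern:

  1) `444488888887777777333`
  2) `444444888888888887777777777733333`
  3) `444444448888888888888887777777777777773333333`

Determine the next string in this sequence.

444444444488888888888888888887777777777777777777333333333

Term n consists of 2n+2 4's, followed by 4n+3 8's, followed by 4n+3 7's, followed by 2n+1 3's (n = 1, 2, …).
At n = 4 the blocks have lengths 10, 19, 19, 9.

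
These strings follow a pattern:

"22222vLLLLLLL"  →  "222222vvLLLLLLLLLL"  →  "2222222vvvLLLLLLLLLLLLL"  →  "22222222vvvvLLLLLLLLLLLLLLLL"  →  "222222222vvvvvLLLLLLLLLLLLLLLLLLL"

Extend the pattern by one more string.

2222222222vvvvvvLLLLLLLLLLLLLLLLLLLLLL

Term n consists of n+2 2's, followed by n-2 v's, followed by 3n-2 L's, where the shown terms are n = 3, 4, 5, 6, 7.
Setting n = 8 gives 10, 6, 22 characters in each block.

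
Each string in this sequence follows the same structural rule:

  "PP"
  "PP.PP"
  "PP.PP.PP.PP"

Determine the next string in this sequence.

Each string is two copies of the previous one joined by '.'.
Doubling PP.PP.PP.PP with '.' between the halves:

PP.PP.PP.PP.PP.PP.PP.PP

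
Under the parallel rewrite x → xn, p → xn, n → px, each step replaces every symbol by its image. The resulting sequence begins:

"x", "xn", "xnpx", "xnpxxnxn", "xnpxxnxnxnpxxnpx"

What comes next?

xnpxxnxnxnpxxnpxxnpxxnxnxnpxxnxn

Replace each of the 16 characters of xnpxxnxnxnpxxnpx in place — xn px xn xn xn px xn px xn px xn xn xn px xn xn — and concatenate.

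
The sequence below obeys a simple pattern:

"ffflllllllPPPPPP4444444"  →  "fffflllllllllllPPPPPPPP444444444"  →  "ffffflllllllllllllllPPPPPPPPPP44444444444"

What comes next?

fffffflllllllllllllllllllPPPPPPPPPPPP4444444444444

Reading off run lengths: f runs 3, 4, 5; l runs 7, 11, 15; P runs 6, 8, 10; 4 runs 7, 9, 11 — each is linear in n, where the shown terms are n = 2, 3, 4.
Setting n = 5 gives 6, 19, 12, 13 characters in each block.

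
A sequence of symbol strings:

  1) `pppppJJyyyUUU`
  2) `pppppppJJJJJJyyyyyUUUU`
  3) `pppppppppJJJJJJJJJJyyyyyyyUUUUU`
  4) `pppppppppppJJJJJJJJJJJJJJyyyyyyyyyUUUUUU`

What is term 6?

Reading off run lengths: p runs 5, 7, 9, 11; J runs 2, 6, 10, 14; y runs 3, 5, 7, 9; U runs 3, 4, 5, 6 — each is linear in n (n = 1, 2, …).
For term 6, n = 6, so the run lengths are 15, 22, 13, 8.

pppppppppppppppJJJJJJJJJJJJJJJJJJJJJJyyyyyyyyyyyyyUUUUUUUU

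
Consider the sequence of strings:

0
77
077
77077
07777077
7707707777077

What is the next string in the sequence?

077770777707707777077

This is a Fibonacci-style word recurrence s(k) = s(k−2)·s(k−1): e.g. 0·77 = 077.
Continuing: 07777077 · 7707707777077 gives term 7.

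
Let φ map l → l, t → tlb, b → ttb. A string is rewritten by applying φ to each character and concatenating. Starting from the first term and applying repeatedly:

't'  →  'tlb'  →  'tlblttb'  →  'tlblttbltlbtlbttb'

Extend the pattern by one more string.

Replace each of the 17 characters of tlblttbltlbtlbttb in place — tlb l ttb l tlb tlb ttb l tlb l ttb tlb l ttb tlb tlb ttb — and concatenate.

tlblttbltlbtlbttbltlblttbtlblttbtlbtlbttb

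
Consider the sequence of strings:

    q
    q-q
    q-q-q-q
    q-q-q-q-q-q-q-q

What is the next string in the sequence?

q-q-q-q-q-q-q-q-q-q-q-q-q-q-q-q

s(k+1) = s(k)·-·s(k) — each term doubles the last with '-' between the halves.
So the next term is two copies of q-q-q-q-q-q-q-q with '-' between the halves.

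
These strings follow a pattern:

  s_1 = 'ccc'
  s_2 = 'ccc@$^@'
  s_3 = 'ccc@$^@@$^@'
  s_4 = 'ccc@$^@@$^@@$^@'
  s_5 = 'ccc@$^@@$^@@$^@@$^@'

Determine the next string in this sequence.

The strings grow by a fixed suffix @$^@ each time.
One more step from ccc@$^@@$^@@$^@@$^@ gives the answer.

ccc@$^@@$^@@$^@@$^@@$^@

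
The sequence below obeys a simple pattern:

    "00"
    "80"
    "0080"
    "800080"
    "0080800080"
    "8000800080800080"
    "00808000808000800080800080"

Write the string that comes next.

This is a Fibonacci-style word recurrence s(k) = s(k−2)·s(k−1): e.g. 00·80 = 0080.
Continuing: 8000800080800080 · 00808000808000800080800080 gives term 8.

800080008080008000808000808000800080800080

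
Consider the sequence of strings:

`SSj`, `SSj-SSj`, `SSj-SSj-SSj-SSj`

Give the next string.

SSj-SSj-SSj-SSj-SSj-SSj-SSj-SSj

Every step duplicates the string with '-' between the halves.
So the next term is two copies of SSj-SSj-SSj-SSj with '-' between the halves.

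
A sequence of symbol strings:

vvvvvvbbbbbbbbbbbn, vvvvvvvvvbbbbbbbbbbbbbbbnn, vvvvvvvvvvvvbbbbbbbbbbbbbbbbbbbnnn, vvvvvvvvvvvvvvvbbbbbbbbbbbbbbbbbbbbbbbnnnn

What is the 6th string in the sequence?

Reading off run lengths: v runs 6, 9, 12, 15; b runs 11, 15, 19, 23; n runs 1, 2, 3, 4 — each is linear in n, where the shown terms are n = 2, 3, 4, 5.
At n = 7 the blocks have lengths 21, 31, 6.

vvvvvvvvvvvvvvvvvvvvvbbbbbbbbbbbbbbbbbbbbbbbbbbbbbbbnnnnnn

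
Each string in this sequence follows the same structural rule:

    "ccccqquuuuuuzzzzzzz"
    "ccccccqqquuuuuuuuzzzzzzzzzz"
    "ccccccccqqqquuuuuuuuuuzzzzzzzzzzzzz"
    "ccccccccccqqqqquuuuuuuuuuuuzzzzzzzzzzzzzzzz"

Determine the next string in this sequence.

ccccccccccccqqqqqquuuuuuuuuuuuuuzzzzzzzzzzzzzzzzzzz

The n-th term is 2n c's then n q's then 2n+2 u's then 3n+1 z's, where the shown terms are n = 2, 3, 4, 5.
For the next term, n = 6, so the run lengths are 12, 6, 14, 19.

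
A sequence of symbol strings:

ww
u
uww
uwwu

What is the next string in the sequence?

uwwuuww

Each term (from the third on) is the previous term followed by the one before it: term 3 = u·ww = uww.
Continuing: uwwu · uww gives term 5.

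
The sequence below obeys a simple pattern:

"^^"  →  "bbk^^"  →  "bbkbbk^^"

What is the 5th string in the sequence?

bbkbbkbbkbbk^^

Every step adds bbk at the front: s(k+1) = bbk·s(k).
From bbkbbk^^, 2 further steps: bbkbbk^^ → bbkbbkbbk^^ → (answer).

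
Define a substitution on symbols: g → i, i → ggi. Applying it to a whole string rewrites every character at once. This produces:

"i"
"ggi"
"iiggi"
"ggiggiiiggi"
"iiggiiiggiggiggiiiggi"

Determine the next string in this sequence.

Replace each of the 21 characters of iiggiiiggiggiggiiiggi in place — ggi ggi i i ggi ggi ggi i i ggi i i ggi i i ggi ggi ggi i i ggi — and concatenate.

ggiggiiiggiggiggiiiggiiiggiiiggiggiggiiiggi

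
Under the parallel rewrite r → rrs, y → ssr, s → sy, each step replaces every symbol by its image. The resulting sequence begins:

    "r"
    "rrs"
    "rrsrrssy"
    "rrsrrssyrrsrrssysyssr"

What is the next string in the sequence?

rrsrrssyrrsrrssysyssrrrsrrssyrrsrrssysyssrsyssrsysyrrs

Replace each of the 21 characters of rrsrrssyrrsrrssysyssr in place — rrs rrs sy rrs rrs sy sy ssr rrs rrs sy rrs rrs sy sy ssr sy ssr sy sy rrs — and concatenate.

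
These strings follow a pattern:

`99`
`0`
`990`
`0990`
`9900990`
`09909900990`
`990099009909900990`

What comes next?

From term 3 onward, concatenate the second-to-last term with the last: 99·0 = 990, 0·990 = 0990, …
So term 8 is 09909900990·990099009909900990.

09909900990990099009909900990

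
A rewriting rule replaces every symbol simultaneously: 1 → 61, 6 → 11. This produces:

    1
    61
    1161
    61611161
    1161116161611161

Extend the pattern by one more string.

61611161616111611161116161611161

Applying the rule to each of the 16 symbols of 1161116161611161 gives the pieces 61 61 11 61 61 61 11 61 11 61 11 61 61 61 11 61, which concatenate to the answer.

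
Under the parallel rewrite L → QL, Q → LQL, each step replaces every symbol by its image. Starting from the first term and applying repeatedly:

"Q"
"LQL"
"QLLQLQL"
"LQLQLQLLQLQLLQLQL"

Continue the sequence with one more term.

QLLQLQLLQLQLLQLQLQLLQLQLLQLQLQLLQLQLLQLQL

Applying the rule to each of the 17 symbols of LQLQLQLLQLQLLQLQL gives the pieces QL LQL QL LQL QL LQL QL QL LQL QL LQL QL QL LQL QL LQL QL, which concatenate to the answer.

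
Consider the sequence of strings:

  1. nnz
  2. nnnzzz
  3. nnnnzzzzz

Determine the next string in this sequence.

nnnnnzzzzzzz

Term n consists of n+1 n's, followed by 2n-1 z's (n = 1, 2, …).
At n = 4 the blocks have lengths 5, 7.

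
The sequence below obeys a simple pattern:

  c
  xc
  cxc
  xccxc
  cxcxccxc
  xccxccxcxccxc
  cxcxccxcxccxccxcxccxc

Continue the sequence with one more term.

Each term (from the third on) is the two preceding terms concatenated in order: term 3 = c·xc = cxc.
The next term joins xccxccxcxccxc and cxcxccxcxccxccxcxccxc.

xccxccxcxccxccxcxccxcxccxccxcxccxc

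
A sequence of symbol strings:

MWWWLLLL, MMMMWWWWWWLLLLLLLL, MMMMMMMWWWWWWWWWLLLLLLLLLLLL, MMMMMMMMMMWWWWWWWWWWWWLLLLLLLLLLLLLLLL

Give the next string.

Each string has the form M^{3n-2} W^{3n} L^{4n} (n = 1, 2, …).
For the next term, n = 5, so the run lengths are 13, 15, 20.

MMMMMMMMMMMMMWWWWWWWWWWWWWWWLLLLLLLLLLLLLLLLLLLL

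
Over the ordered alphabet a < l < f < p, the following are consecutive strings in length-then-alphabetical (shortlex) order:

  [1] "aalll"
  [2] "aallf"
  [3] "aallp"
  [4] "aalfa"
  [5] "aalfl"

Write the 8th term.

aalpa

Continuing the enumeration 3 steps past aalfl: aalfl → aalff → aalfp → (answer).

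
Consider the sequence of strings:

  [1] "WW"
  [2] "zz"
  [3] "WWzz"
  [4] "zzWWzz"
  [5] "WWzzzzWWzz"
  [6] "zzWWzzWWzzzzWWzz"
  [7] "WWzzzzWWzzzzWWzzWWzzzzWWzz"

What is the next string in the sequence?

zzWWzzWWzzzzWWzzWWzzzzWWzzzzWWzzWWzzzzWWzz

From term 3 onward, concatenate the second-to-last term with the last: WW·zz = WWzz, zz·WWzz = zzWWzz, …
The next term joins zzWWzzWWzzzzWWzz and WWzzzzWWzzzzWWzzWWzzzzWWzz.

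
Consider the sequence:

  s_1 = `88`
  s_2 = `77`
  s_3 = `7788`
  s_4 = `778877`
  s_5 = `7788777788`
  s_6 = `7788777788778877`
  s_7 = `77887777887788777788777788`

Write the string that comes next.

778877778877887777887777887788777788778877

From term 3 onward, concatenate the last term with the second-to-last: 77·88 = 7788, 7788·77 = 778877, …
So term 8 is 77887777887788777788777788·7788777788778877.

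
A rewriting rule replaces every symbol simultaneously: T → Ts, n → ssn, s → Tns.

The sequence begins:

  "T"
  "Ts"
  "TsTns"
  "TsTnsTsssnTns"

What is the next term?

Rewriting the 13 symbols of TsTnsTsssnTns one by one yields Ts Tns Ts ssn Tns Ts Tns Tns Tns ssn Ts ssn Tns; concatenated:

TsTnsTsssnTnsTsTnsTnsTnsssnTsssnTns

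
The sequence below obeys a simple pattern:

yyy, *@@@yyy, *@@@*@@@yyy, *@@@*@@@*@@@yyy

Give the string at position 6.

The strings grow by a fixed prefix *@@@ each time.
From *@@@*@@@*@@@yyy, 2 further steps: *@@@*@@@*@@@yyy → *@@@*@@@*@@@*@@@yyy → (answer).

*@@@*@@@*@@@*@@@*@@@yyy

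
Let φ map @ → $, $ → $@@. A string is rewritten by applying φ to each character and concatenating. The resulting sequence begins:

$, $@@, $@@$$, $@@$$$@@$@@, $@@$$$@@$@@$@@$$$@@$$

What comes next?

φ($@@$$$@@$@@$@@$$$@@$$) expands symbol-by-symbol to $@@ $ $ $@@ $@@ $@@ $ $ $@@ $ $ $@@ $ $ $@@ $@@ $@@ $ $ $@@ $@@; joining the 21 pieces gives the next term.

$@@$$$@@$@@$@@$$$@@$$$@@$$$@@$@@$@@$$$@@$@@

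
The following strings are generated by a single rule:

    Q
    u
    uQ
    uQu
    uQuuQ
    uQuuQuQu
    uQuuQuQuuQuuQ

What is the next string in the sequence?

uQuuQuQuuQuuQuQuuQuQu

From term 3 onward, concatenate the last term with the second-to-last: u·Q = uQ, uQ·u = uQu, …
Continuing: uQuuQuQuuQuuQ · uQuuQuQu gives term 8.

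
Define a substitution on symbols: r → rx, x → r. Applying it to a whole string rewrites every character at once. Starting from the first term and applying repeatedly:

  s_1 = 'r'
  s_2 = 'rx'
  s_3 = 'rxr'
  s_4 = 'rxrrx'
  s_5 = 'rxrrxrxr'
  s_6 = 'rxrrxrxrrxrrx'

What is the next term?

rxrrxrxrrxrrxrxrrxrxr

Applying the rule to each of the 13 symbols of rxrrxrxrrxrrx gives the pieces rx r rx rx r rx r rx rx r rx rx r, which concatenate to the answer.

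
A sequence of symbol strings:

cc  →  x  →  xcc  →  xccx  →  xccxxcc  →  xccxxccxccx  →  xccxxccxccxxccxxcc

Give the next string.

xccxxccxccxxccxxccxccxxccxccx

This is a Fibonacci-style word recurrence s(k) = s(k−1)·s(k−2): e.g. x·cc = xcc.
Continuing: xccxxccxccxxccxxcc · xccxxccxccx gives term 8.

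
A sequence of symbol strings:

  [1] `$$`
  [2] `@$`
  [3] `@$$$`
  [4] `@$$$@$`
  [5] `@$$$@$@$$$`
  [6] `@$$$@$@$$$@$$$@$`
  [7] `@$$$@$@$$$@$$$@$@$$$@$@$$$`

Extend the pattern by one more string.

From term 3 onward, concatenate the last term with the second-to-last: @$·$$ = @$$$, @$$$·@$ = @$$$@$, …
The next term joins @$$$@$@$$$@$$$@$@$$$@$@$$$ and @$$$@$@$$$@$$$@$.

@$$$@$@$$$@$$$@$@$$$@$@$$$@$$$@$@$$$@$$$@$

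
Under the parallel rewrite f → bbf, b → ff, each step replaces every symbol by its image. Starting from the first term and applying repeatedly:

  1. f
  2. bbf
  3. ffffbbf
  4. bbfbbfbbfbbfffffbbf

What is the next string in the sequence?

ffffbbfffffbbfffffbbfffffbbfbbfbbfbbfbbfffffbbf

Applying the rule to each of the 19 symbols of bbfbbfbbfbbfffffbbf gives the pieces ff ff bbf ff ff bbf ff ff bbf ff ff bbf bbf bbf bbf bbf ff ff bbf, which concatenate to the answer.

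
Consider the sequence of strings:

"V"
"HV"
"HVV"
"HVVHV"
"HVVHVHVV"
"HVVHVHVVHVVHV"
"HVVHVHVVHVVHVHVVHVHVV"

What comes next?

This is a Fibonacci-style word recurrence s(k) = s(k−1)·s(k−2): e.g. HV·V = HVV.
The next term joins HVVHVHVVHVVHVHVVHVHVV and HVVHVHVVHVVHV.

HVVHVHVVHVVHVHVVHVHVVHVVHVHVVHVVHV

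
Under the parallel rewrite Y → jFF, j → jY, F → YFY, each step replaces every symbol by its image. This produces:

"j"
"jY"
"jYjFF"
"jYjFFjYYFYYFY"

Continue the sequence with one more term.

jYjFFjYYFYYFYjYjFFjFFYFYjFFjFFYFYjFF

Replace each of the 13 characters of jYjFFjYYFYYFY in place — jY jFF jY YFY YFY jY jFF jFF YFY jFF jFF YFY jFF — and concatenate.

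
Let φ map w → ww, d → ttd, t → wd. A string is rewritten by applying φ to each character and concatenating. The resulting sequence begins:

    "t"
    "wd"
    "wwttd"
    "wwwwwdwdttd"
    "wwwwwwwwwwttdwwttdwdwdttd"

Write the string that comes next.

Replace each of the 25 characters of wwwwwwwwwwttdwwttdwdwdttd in place — ww ww ww ww ww ww ww ww ww ww wd wd ttd ww ww wd wd ttd ww ttd ww ttd wd wd ttd — and concatenate.

wwwwwwwwwwwwwwwwwwwwwdwdttdwwwwwdwdttdwwttdwwttdwdwdttd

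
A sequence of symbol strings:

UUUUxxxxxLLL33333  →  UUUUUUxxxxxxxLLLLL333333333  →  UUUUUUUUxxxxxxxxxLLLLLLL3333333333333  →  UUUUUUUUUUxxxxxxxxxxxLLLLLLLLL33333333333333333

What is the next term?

Each string has the form U^{2n+2} x^{2n+3} L^{2n+1} 3^{4n+1} (n = 1, 2, …).
At n = 5 the blocks have lengths 12, 13, 11, 21.

UUUUUUUUUUUUxxxxxxxxxxxxxLLLLLLLLLLL333333333333333333333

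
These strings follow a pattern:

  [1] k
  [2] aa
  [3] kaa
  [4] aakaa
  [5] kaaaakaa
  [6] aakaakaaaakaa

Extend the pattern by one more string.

Each term (from the third on) is the two preceding terms concatenated in order: term 3 = k·aa = kaa.
So term 7 is kaaaakaa·aakaakaaaakaa.

kaaaakaaaakaakaaaakaa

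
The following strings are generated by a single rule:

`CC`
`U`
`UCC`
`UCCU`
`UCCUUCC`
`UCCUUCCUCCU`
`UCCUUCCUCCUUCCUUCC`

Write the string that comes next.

This is a Fibonacci-style word recurrence s(k) = s(k−1)·s(k−2): e.g. U·CC = UCC.
The next term joins UCCUUCCUCCUUCCUUCC and UCCUUCCUCCU.

UCCUUCCUCCUUCCUUCCUCCUUCCUCCU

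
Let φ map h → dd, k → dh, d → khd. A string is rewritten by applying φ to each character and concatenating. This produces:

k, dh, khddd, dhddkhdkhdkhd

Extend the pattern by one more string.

khdddkhdkhddhddkhddhddkhddhddkhd

φ(dhddkhdkhdkhd) expands symbol-by-symbol to khd dd khd khd dh dd khd dh dd khd dh dd khd; joining the 13 pieces gives the next term.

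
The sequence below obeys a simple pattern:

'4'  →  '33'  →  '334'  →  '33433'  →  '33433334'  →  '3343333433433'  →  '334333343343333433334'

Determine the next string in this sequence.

From term 3 onward, concatenate the last term with the second-to-last: 33·4 = 334, 334·33 = 33433, …
Continuing: 334333343343333433334 · 3343333433433 gives term 8.

3343333433433334333343343333433433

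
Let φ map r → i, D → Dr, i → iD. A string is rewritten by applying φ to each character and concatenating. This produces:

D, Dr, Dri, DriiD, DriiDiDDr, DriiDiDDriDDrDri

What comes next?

DriiDiDDriDDrDriiDDrDriDriiD

φ(DriiDiDDriDDrDri) expands symbol-by-symbol to Dr i iD iD Dr iD Dr Dr i iD Dr Dr i Dr i iD; joining the 16 pieces gives the next term.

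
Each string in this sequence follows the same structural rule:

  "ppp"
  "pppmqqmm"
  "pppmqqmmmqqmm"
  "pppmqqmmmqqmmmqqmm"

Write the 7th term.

Each term is the previous one with mqqmm appended.
From pppmqqmmmqqmmmqqmm, 3 further steps: pppmqqmmmqqmmmqqmm → pppmqqmmmqqmmmqqmmmqqmm → pppmqqmmmqqmmmqqmmmqqmmmqqmm → (answer).

pppmqqmmmqqmmmqqmmmqqmmmqqmmmqqmm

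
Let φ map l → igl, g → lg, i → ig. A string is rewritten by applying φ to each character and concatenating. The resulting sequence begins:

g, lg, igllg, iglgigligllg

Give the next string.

iglgigllgiglgigliglgigligllg

Expanding iglgigligllg: i→ig, g→lg, l→igl, g→lg, i→ig, g→lg, l→igl, i→ig, g→lg, l→igl, l→igl, g→lg. Concatenated: ig lg igl lg ig lg igl ig lg igl igl lg.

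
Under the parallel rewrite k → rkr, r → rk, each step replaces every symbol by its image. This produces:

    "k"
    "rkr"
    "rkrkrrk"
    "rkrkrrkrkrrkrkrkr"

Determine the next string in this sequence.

rkrkrrkrkrrkrkrkrrkrkrrkrkrkrrkrkrrkrkrrk

Applying the rule to each of the 17 symbols of rkrkrrkrkrrkrkrkr gives the pieces rk rkr rk rkr rk rk rkr rk rkr rk rk rkr rk rkr rk rkr rk, which concatenate to the answer.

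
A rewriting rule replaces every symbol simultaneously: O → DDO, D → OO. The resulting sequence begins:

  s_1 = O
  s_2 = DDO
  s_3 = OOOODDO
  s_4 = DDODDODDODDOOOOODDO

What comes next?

Rewriting the 19 symbols of DDODDODDODDOOOOODDO one by one yields OO OO DDO OO OO DDO OO OO DDO OO OO DDO DDO DDO DDO DDO OO OO DDO; concatenated:

OOOODDOOOOODDOOOOODDOOOOODDODDODDODDODDOOOOODDO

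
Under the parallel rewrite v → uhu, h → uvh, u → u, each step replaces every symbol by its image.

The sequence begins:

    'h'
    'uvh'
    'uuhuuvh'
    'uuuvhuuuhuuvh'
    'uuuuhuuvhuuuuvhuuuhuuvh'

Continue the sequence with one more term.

uuuuuvhuuuhuuvhuuuuuhuuvhuuuuvhuuuhuuvh

φ(uuuuhuuvhuuuuvhuuuhuuvh) expands symbol-by-symbol to u u u u uvh u u uhu uvh u u u u uhu uvh u u u uvh u u uhu uvh; joining the 23 pieces gives the next term.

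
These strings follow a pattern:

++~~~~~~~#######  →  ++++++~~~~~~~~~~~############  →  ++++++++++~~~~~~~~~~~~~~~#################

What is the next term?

Each string has the form +^{4n-2} ~^{4n+3} #^{5n+2} (n = 1, 2, …).
At n = 4 the blocks have lengths 14, 19, 22.

++++++++++++++~~~~~~~~~~~~~~~~~~~######################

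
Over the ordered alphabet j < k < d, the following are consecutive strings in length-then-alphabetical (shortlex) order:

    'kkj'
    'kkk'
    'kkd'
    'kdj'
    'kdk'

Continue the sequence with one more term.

kdd

The successor of kdk increments the rightmost position that isn't already d and resets every position after it to j.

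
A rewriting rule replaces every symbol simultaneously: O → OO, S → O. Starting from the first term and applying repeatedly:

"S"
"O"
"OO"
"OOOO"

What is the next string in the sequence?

Apply φ to OOOO symbol by symbol: O→OO, O→OO, O→OO, O→OO; joined: OO OO OO OO.

OOOOOOOO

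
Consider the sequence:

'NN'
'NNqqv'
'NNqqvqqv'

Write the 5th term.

The strings grow by a fixed suffix qqv each time.
From NNqqvqqv, 2 further steps: NNqqvqqv → NNqqvqqvqqv → (answer).

NNqqvqqvqqvqqv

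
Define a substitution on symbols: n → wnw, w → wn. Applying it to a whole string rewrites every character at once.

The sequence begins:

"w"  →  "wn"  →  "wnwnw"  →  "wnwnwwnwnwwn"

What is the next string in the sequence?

wnwnwwnwnwwnwnwnwwnwnwwnwnwnw

Rewriting each symbol of wnwnwwnwnwwn: w→wn, n→wnw, w→wn, n→wnw, w→wn, w→wn, n→wnw, w→wn, n→wnw, w→wn, w→wn, n→wnw, which concatenates to wn wnw wn wnw wn wn wnw wn wnw wn wn wnw.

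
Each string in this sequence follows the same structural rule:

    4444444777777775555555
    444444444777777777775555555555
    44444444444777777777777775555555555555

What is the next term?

Each string has the form 4^{2n+3} 7^{3n+2} 5^{3n+1}, where the shown terms are n = 2, 3, 4.
For the next term, n = 5, so the run lengths are 13, 17, 16.

4444444444444777777777777777775555555555555555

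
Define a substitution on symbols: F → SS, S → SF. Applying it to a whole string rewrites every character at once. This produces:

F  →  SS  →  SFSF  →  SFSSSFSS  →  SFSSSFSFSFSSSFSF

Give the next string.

SFSSSFSFSFSSSFSSSFSSSFSFSFSSSFSS

Replace each of the 16 characters of SFSSSFSFSFSSSFSF in place — SF SS SF SF SF SS SF SS SF SS SF SF SF SS SF SS — and concatenate.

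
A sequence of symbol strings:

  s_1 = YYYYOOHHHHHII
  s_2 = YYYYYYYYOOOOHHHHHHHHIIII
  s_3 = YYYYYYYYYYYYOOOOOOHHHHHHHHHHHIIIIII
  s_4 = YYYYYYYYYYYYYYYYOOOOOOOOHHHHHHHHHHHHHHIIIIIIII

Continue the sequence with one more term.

YYYYYYYYYYYYYYYYYYYYOOOOOOOOOOHHHHHHHHHHHHHHHHHIIIIIIIIII

The n-th term is 4n Y's then 2n O's then 3n+2 H's then 2n I's (n = 1, 2, …).
For the next term, n = 5, so the run lengths are 20, 10, 17, 10.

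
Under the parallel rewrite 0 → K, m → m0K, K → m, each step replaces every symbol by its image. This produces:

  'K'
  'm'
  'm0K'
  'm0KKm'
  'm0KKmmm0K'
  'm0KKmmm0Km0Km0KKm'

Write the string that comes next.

m0KKmmm0Km0Km0KKmm0KKmm0KKmmm0K

φ(m0KKmmm0Km0Km0KKm) expands symbol-by-symbol to m0K K m m m0K m0K m0K K m m0K K m m0K K m m m0K; joining the 17 pieces gives the next term.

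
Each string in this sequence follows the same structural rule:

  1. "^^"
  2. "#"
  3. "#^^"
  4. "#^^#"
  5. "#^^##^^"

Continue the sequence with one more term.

Each term (from the third on) is the previous term followed by the one before it: term 3 = #·^^ = #^^.
So term 6 is #^^##^^·#^^#.

#^^##^^#^^#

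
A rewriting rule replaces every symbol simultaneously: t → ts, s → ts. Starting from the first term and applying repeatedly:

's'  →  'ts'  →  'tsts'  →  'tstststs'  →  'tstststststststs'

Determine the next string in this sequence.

Applying the rule to each of the 16 symbols of tstststststststs gives the pieces ts ts ts ts ts ts ts ts ts ts ts ts ts ts ts ts, which concatenate to the answer.

tstststststststststststststststs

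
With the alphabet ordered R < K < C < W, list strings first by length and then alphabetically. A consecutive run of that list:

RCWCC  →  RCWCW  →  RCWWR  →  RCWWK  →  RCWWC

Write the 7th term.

Continuing the enumeration 2 steps past RCWWC: RCWWC → RCWWW → (answer).

RWRRR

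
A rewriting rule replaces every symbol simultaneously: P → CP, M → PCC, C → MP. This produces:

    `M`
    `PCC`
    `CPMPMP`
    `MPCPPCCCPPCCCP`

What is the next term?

Rewriting the 14 symbols of MPCPPCCCPPCCCP one by one yields PCC CP MP CP CP MP MP MP CP CP MP MP MP CP; concatenated:

PCCCPMPCPCPMPMPMPCPCPMPMPMPCP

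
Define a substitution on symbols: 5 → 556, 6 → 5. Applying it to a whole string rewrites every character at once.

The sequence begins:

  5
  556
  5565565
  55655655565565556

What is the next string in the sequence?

φ(55655655565565556) expands symbol-by-symbol to 556 556 5 556 556 5 556 556 556 5 556 556 5 556 556 556 5; joining the 17 pieces gives the next term.

55655655565565556556556555655655565565565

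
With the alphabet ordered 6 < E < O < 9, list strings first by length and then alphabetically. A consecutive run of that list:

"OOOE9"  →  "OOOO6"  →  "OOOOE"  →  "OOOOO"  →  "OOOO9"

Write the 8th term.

OOO9O

Continuing the enumeration 3 steps past OOOO9: OOOO9 → OOO96 → OOO9E → (answer).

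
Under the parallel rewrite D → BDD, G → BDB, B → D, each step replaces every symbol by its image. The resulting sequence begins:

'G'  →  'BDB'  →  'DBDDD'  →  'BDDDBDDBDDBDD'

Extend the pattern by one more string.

DBDDBDDBDDDBDDBDDDBDDBDDDBDDBDD

Replace each of the 13 characters of BDDDBDDBDDBDD in place — D BDD BDD BDD D BDD BDD D BDD BDD D BDD BDD — and concatenate.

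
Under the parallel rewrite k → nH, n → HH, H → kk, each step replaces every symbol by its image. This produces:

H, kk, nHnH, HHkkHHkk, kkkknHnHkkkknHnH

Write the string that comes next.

Rewriting the 16 symbols of kkkknHnHkkkknHnH one by one yields nH nH nH nH HH kk HH kk nH nH nH nH HH kk HH kk; concatenated:

nHnHnHnHHHkkHHkknHnHnHnHHHkkHHkk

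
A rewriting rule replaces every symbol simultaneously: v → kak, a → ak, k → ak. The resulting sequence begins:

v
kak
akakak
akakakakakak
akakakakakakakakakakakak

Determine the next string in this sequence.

Rewriting the 24 symbols of akakakakakakakakakakakak one by one yields ak ak ak ak ak ak ak ak ak ak ak ak ak ak ak ak ak ak ak ak ak ak ak ak; concatenated:

akakakakakakakakakakakakakakakakakakakakakakakak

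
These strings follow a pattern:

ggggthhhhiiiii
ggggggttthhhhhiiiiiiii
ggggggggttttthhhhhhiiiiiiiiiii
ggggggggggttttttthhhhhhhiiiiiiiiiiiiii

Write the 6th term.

Term n consists of 2n+2 g's, followed by 2n-1 t's, followed by n+3 h's, followed by 3n+2 i's (n = 1, 2, …).
At n = 6 the blocks have lengths 14, 11, 9, 20.

ggggggggggggggttttttttttthhhhhhhhhiiiiiiiiiiiiiiiiiiii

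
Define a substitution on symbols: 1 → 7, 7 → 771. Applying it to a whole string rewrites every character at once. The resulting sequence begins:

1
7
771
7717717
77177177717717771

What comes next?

Replace each of the 17 characters of 77177177717717771 in place — 771 771 7 771 771 7 771 771 771 7 771 771 7 771 771 771 7 — and concatenate.

77177177717717771771771777177177717717717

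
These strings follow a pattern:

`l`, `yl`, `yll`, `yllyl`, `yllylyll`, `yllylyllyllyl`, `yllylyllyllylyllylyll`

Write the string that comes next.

yllylyllyllylyllylyllyllylyllyllyl

This is a Fibonacci-style word recurrence s(k) = s(k−1)·s(k−2): e.g. yl·l = yll.
So term 8 is yllylyllyllylyllylyll·yllylyllyllyl.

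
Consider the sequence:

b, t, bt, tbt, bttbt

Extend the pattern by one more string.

tbtbttbt

From term 3 onward, concatenate the second-to-last term with the last: b·t = bt, t·bt = tbt, …
So term 6 is tbt·bttbt.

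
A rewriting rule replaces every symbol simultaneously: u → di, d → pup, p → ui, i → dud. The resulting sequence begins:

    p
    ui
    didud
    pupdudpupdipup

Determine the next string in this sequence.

Replace each of the 14 characters of pupdudpupdipup in place — ui di ui pup di pup ui di ui pup dud ui di ui — and concatenate.

uidiuipupdipupuidiuipupduduidiui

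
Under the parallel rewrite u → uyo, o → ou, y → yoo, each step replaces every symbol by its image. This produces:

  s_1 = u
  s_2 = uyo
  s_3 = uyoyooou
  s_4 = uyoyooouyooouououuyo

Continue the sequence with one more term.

uyoyooouyooouououuyoyooouououuyoouuyoouuyouyoyooou

φ(uyoyooouyooouououuyo) expands symbol-by-symbol to uyo yoo ou yoo ou ou ou uyo yoo ou ou ou uyo ou uyo ou uyo uyo yoo ou; joining the 20 pieces gives the next term.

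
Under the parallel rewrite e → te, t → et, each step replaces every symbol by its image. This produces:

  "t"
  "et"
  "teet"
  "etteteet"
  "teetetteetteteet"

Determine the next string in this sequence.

φ(teetetteetteteet) expands symbol-by-symbol to et te te et te et et te te et et te et te te et; joining the 16 pieces gives the next term.

etteteetteetetteteetetteetteteet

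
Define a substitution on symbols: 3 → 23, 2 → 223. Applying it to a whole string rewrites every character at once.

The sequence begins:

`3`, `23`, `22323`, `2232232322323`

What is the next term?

2232232322322323223232232232322323

Replace each of the 13 characters of 2232232322323 in place — 223 223 23 223 223 23 223 23 223 223 23 223 23 — and concatenate.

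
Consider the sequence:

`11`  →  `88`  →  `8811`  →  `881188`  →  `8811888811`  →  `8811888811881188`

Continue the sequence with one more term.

88118888118811888811888811

Each term (from the third on) is the previous term followed by the one before it: term 3 = 88·11 = 8811.
The next term joins 8811888811881188 and 8811888811.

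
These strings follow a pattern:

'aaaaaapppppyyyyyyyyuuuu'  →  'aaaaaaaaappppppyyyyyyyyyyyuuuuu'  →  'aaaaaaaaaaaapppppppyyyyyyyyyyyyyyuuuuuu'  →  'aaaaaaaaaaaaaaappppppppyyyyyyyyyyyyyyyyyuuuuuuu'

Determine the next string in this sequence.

aaaaaaaaaaaaaaaaaapppppppppyyyyyyyyyyyyyyyyyyyyuuuuuuuu

Each string has the form a^{3n} p^{n+3} y^{3n+2} u^{n+2}, where the shown terms are n = 2, 3, 4, 5.
Setting n = 6 gives 18, 9, 20, 8 characters in each block.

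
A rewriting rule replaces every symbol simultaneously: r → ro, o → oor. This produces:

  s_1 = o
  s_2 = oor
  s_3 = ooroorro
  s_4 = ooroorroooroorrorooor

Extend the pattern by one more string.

ooroorroooroorrorooorooroorroooroorrorooorrooorooroorro

Replace each of the 21 characters of ooroorroooroorrorooor in place — oor oor ro oor oor ro ro oor oor oor ro oor oor ro ro oor ro oor oor oor ro — and concatenate.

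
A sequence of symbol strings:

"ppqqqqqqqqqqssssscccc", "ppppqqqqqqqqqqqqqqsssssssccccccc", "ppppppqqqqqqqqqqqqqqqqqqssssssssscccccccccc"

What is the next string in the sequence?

ppppppppqqqqqqqqqqqqqqqqqqqqqqsssssssssssccccccccccccc

Term n consists of 2n-2 p's, followed by 4n+2 q's, followed by 2n+1 s's, followed by 3n-2 c's, where the shown terms are n = 2, 3, 4.
At n = 5 the blocks have lengths 8, 22, 11, 13.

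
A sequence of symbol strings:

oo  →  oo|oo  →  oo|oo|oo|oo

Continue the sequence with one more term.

s(k+1) = s(k)·|·s(k) — each term doubles the last with '|' between the halves.
Doubling oo|oo|oo|oo with '|' between the halves:

oo|oo|oo|oo|oo|oo|oo|oo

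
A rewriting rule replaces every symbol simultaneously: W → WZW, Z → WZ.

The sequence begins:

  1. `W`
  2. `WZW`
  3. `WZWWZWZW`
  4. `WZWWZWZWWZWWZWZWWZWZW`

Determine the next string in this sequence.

WZWWZWZWWZWWZWZWWZWZWWZWWZWZWWZWWZWZWWZWZWWZWWZWZWWZWZW

φ(WZWWZWZWWZWWZWZWWZWZW) expands symbol-by-symbol to WZW WZ WZW WZW WZ WZW WZ WZW WZW WZ WZW WZW WZ WZW WZ WZW WZW WZ WZW WZ WZW; joining the 21 pieces gives the next term.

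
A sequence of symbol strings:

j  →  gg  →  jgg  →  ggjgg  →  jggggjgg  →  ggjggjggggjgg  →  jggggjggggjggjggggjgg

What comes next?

ggjggjggggjggjggggjggggjggjggggjgg

From term 3 onward, concatenate the second-to-last term with the last: j·gg = jgg, gg·jgg = ggjgg, …
So term 8 is ggjggjggggjgg·jggggjggggjggjggggjgg.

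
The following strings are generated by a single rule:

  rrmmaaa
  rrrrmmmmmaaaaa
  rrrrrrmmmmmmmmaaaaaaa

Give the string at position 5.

Each string has the form r^{2n} m^{3n-1} a^{2n+1} (n = 1, 2, …).
Setting n = 5 gives 10, 14, 11 characters in each block.

rrrrrrrrrrmmmmmmmmmmmmmmaaaaaaaaaaa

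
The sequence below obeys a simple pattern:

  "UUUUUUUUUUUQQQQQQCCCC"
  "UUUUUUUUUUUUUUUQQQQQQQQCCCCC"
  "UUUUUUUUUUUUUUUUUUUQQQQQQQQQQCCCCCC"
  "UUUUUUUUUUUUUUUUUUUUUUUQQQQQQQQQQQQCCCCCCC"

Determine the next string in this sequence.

Reading off run lengths: U runs 11, 15, 19, 23; Q runs 6, 8, 10, 12; C runs 4, 5, 6, 7 — each is linear in n, where the shown terms are n = 2, 3, 4, 5.
At n = 6 the blocks have lengths 27, 14, 8.

UUUUUUUUUUUUUUUUUUUUUUUUUUUQQQQQQQQQQQQQQCCCCCCCC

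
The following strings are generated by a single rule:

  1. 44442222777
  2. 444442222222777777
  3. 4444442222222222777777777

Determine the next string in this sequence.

Reading off run lengths: 4 runs 4, 5, 6; 2 runs 4, 7, 10; 7 runs 3, 6, 9 — each is linear in n (n = 1, 2, …).
For the next term, n = 4, so the run lengths are 7, 13, 12.

44444442222222222222777777777777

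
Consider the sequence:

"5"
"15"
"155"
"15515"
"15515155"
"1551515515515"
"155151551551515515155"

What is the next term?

1551515515515155151551551515515515

Each term (from the third on) is the previous term followed by the one before it: term 3 = 15·5 = 155.
So term 8 is 155151551551515515155·1551515515515.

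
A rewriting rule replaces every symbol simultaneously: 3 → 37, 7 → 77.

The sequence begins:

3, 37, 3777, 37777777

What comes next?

Apply φ to 37777777 symbol by symbol: 3→37, 7→77, 7→77, 7→77, 7→77, 7→77, 7→77, 7→77; joined: 37 77 77 77 77 77 77 77.

3777777777777777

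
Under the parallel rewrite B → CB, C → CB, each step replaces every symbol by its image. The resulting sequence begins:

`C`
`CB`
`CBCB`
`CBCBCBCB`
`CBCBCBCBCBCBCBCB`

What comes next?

CBCBCBCBCBCBCBCBCBCBCBCBCBCBCBCB

Applying the rule to each of the 16 symbols of CBCBCBCBCBCBCBCB gives the pieces CB CB CB CB CB CB CB CB CB CB CB CB CB CB CB CB, which concatenate to the answer.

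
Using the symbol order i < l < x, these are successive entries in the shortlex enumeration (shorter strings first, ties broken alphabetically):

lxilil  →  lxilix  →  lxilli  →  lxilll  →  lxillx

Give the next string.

lxilxi

The successor of lxillx increments the rightmost position that isn't already x and resets every position after it to i.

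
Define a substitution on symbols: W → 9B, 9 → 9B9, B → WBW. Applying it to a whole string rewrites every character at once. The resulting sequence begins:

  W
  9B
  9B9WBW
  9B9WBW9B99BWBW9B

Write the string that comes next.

9B9WBW9B99BWBW9B9B9WBW9B99B9WBW9BWBW9B9B9WBW

Applying the rule to each of the 16 symbols of 9B9WBW9B99BWBW9B gives the pieces 9B9 WBW 9B9 9B WBW 9B 9B9 WBW 9B9 9B9 WBW 9B WBW 9B 9B9 WBW, which concatenate to the answer.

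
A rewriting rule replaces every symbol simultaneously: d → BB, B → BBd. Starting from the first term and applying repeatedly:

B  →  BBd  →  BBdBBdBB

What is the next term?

BBdBBdBBBBdBBdBBBBdBBd

Apply φ to BBdBBdBB symbol by symbol: B→BBd, B→BBd, d→BB, B→BBd, B→BBd, d→BB, B→BBd, B→BBd; joined: BBd BBd BB BBd BBd BB BBd BBd.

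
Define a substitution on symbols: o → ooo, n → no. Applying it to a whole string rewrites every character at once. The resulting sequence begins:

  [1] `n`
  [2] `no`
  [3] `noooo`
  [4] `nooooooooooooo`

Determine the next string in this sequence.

φ(nooooooooooooo) expands symbol-by-symbol to no ooo ooo ooo ooo ooo ooo ooo ooo ooo ooo ooo ooo ooo; joining the 14 pieces gives the next term.

noooooooooooooooooooooooooooooooooooooooo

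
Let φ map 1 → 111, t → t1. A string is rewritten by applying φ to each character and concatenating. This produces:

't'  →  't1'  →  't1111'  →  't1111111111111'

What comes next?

t1111111111111111111111111111111111111111

Applying the rule to each of the 14 symbols of t1111111111111 gives the pieces t1 111 111 111 111 111 111 111 111 111 111 111 111 111, which concatenate to the answer.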